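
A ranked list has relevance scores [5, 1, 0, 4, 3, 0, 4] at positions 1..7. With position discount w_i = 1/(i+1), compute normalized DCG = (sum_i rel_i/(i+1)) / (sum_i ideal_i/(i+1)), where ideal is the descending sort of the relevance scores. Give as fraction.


Position discount weights w_i = 1/(i+1) for i=1..7:
Weights = [1/2, 1/3, 1/4, 1/5, 1/6, 1/7, 1/8]
Actual relevance: [5, 1, 0, 4, 3, 0, 4]
DCG = 5/2 + 1/3 + 0/4 + 4/5 + 3/6 + 0/7 + 4/8 = 139/30
Ideal relevance (sorted desc): [5, 4, 4, 3, 1, 0, 0]
Ideal DCG = 5/2 + 4/3 + 4/4 + 3/5 + 1/6 + 0/7 + 0/8 = 28/5
nDCG = DCG / ideal_DCG = 139/30 / 28/5 = 139/168

139/168


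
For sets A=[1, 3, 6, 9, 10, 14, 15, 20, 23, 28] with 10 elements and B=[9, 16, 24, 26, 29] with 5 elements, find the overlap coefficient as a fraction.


A intersect B = [9]
|A intersect B| = 1
min(|A|, |B|) = min(10, 5) = 5
Overlap = 1 / 5 = 1/5

1/5


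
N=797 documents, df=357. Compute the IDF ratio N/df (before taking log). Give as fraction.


IDF ratio = N / df
= 797 / 357
= 797/357

797/357


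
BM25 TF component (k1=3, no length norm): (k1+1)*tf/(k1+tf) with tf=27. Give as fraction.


BM25 TF component = (k1+1)*tf / (k1+tf)
k1 = 3, tf = 27
Numerator = (3+1)*27 = 108
Denominator = 3 + 27 = 30
= 108/30 = 18/5

18/5


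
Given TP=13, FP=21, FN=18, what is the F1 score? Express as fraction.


F1 = 2 * P * R / (P + R)
P = TP/(TP+FP) = 13/34 = 13/34
R = TP/(TP+FN) = 13/31 = 13/31
2 * P * R = 2 * 13/34 * 13/31 = 169/527
P + R = 13/34 + 13/31 = 845/1054
F1 = 169/527 / 845/1054 = 2/5

2/5


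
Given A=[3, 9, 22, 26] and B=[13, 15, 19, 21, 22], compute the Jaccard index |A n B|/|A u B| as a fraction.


A intersect B = [22]
|A intersect B| = 1
A union B = [3, 9, 13, 15, 19, 21, 22, 26]
|A union B| = 8
Jaccard = 1/8 = 1/8

1/8


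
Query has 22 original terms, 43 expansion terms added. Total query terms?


Original terms: 22
Expansion terms: 43
Total = 22 + 43 = 65

65


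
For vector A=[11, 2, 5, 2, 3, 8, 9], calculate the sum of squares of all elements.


|A|^2 = sum of squared components
A[0]^2 = 11^2 = 121
A[1]^2 = 2^2 = 4
A[2]^2 = 5^2 = 25
A[3]^2 = 2^2 = 4
A[4]^2 = 3^2 = 9
A[5]^2 = 8^2 = 64
A[6]^2 = 9^2 = 81
Sum = 121 + 4 + 25 + 4 + 9 + 64 + 81 = 308

308


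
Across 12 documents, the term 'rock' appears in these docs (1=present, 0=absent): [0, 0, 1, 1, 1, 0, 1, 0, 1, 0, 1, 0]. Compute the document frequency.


Checking each document for 'rock':
Doc 1: absent
Doc 2: absent
Doc 3: present
Doc 4: present
Doc 5: present
Doc 6: absent
Doc 7: present
Doc 8: absent
Doc 9: present
Doc 10: absent
Doc 11: present
Doc 12: absent
df = sum of presences = 0 + 0 + 1 + 1 + 1 + 0 + 1 + 0 + 1 + 0 + 1 + 0 = 6

6


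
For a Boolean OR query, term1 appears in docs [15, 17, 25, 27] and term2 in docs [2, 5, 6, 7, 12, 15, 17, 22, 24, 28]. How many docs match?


Boolean OR: find union of posting lists
term1 docs: [15, 17, 25, 27]
term2 docs: [2, 5, 6, 7, 12, 15, 17, 22, 24, 28]
Union: [2, 5, 6, 7, 12, 15, 17, 22, 24, 25, 27, 28]
|union| = 12

12


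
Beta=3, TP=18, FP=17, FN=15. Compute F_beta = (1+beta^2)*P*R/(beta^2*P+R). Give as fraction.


P = TP/(TP+FP) = 18/35 = 18/35
R = TP/(TP+FN) = 18/33 = 6/11
beta^2 = 3^2 = 9
(1 + beta^2) = 10
Numerator = (1+beta^2)*P*R = 216/77
Denominator = beta^2*P + R = 162/35 + 6/11 = 1992/385
F_beta = 45/83

45/83


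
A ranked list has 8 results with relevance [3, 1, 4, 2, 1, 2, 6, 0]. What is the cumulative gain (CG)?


Cumulative Gain = sum of relevance scores
Position 1: rel=3, running sum=3
Position 2: rel=1, running sum=4
Position 3: rel=4, running sum=8
Position 4: rel=2, running sum=10
Position 5: rel=1, running sum=11
Position 6: rel=2, running sum=13
Position 7: rel=6, running sum=19
Position 8: rel=0, running sum=19
CG = 19

19


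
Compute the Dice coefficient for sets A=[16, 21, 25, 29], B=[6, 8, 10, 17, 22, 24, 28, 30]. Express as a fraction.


A intersect B = []
|A intersect B| = 0
|A| = 4, |B| = 8
Dice = 2*0 / (4+8)
= 0 / 12 = 0

0


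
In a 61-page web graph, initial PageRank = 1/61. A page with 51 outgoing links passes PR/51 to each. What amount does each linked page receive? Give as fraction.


Initial PR = 1/61 = 1/61
Outlinks = 51
Contribution per link = PR / outlinks
= 1/61 / 51
= 1/3111

1/3111


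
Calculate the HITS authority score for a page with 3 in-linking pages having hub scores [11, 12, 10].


Authority = sum of hub scores of in-linkers
In-link 1: hub score = 11
In-link 2: hub score = 12
In-link 3: hub score = 10
Authority = 11 + 12 + 10 = 33

33


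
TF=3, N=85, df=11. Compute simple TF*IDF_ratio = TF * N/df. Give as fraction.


TF * (N/df)
= 3 * (85/11)
= 3 * 85/11
= 255/11

255/11


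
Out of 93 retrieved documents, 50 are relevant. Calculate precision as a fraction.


Precision = relevant_retrieved / total_retrieved
= 50 / 93
= 50 / (50 + 43)
= 50/93

50/93


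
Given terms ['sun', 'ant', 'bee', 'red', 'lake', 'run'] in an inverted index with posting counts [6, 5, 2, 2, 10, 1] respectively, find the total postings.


Summing posting list sizes:
'sun': 6 postings
'ant': 5 postings
'bee': 2 postings
'red': 2 postings
'lake': 10 postings
'run': 1 postings
Total = 6 + 5 + 2 + 2 + 10 + 1 = 26

26


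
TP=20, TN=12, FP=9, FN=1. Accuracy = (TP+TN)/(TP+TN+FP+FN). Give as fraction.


Accuracy = (TP + TN) / (TP + TN + FP + FN)
TP + TN = 20 + 12 = 32
Total = 20 + 12 + 9 + 1 = 42
Accuracy = 32 / 42 = 16/21

16/21


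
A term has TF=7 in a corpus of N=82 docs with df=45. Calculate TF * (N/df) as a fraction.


TF * (N/df)
= 7 * (82/45)
= 7 * 82/45
= 574/45

574/45


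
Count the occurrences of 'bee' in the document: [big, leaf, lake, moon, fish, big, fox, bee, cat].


Document has 9 words
Scanning for 'bee':
Found at positions: [7]
Count = 1

1


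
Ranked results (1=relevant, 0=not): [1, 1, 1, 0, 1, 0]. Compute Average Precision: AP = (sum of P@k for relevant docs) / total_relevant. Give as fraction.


Computing P@k for each relevant position:
Position 1: relevant, P@1 = 1/1 = 1
Position 2: relevant, P@2 = 2/2 = 1
Position 3: relevant, P@3 = 3/3 = 1
Position 4: not relevant
Position 5: relevant, P@5 = 4/5 = 4/5
Position 6: not relevant
Sum of P@k = 1 + 1 + 1 + 4/5 = 19/5
AP = 19/5 / 4 = 19/20

19/20


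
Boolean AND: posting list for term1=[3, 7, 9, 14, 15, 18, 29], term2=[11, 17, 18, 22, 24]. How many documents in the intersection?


Boolean AND: find intersection of posting lists
term1 docs: [3, 7, 9, 14, 15, 18, 29]
term2 docs: [11, 17, 18, 22, 24]
Intersection: [18]
|intersection| = 1

1


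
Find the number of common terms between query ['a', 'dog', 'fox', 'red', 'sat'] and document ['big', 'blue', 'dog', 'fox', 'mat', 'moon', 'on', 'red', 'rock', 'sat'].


Query terms: ['a', 'dog', 'fox', 'red', 'sat']
Document terms: ['big', 'blue', 'dog', 'fox', 'mat', 'moon', 'on', 'red', 'rock', 'sat']
Common terms: ['dog', 'fox', 'red', 'sat']
Overlap count = 4

4


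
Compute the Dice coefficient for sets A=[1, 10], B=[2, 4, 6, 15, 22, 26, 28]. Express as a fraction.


A intersect B = []
|A intersect B| = 0
|A| = 2, |B| = 7
Dice = 2*0 / (2+7)
= 0 / 9 = 0

0


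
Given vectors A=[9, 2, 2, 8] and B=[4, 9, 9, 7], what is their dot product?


Dot product = sum of element-wise products
A[0]*B[0] = 9*4 = 36
A[1]*B[1] = 2*9 = 18
A[2]*B[2] = 2*9 = 18
A[3]*B[3] = 8*7 = 56
Sum = 36 + 18 + 18 + 56 = 128

128


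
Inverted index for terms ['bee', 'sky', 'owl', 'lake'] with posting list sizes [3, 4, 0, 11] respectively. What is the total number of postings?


Summing posting list sizes:
'bee': 3 postings
'sky': 4 postings
'owl': 0 postings
'lake': 11 postings
Total = 3 + 4 + 0 + 11 = 18

18


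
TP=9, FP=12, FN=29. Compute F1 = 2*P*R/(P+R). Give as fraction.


F1 = 2 * P * R / (P + R)
P = TP/(TP+FP) = 9/21 = 3/7
R = TP/(TP+FN) = 9/38 = 9/38
2 * P * R = 2 * 3/7 * 9/38 = 27/133
P + R = 3/7 + 9/38 = 177/266
F1 = 27/133 / 177/266 = 18/59

18/59


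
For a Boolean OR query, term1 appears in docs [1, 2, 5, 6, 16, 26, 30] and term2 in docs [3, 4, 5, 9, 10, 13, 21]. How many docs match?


Boolean OR: find union of posting lists
term1 docs: [1, 2, 5, 6, 16, 26, 30]
term2 docs: [3, 4, 5, 9, 10, 13, 21]
Union: [1, 2, 3, 4, 5, 6, 9, 10, 13, 16, 21, 26, 30]
|union| = 13

13


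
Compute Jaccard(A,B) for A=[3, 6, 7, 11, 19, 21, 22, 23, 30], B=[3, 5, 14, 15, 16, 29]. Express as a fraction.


A intersect B = [3]
|A intersect B| = 1
A union B = [3, 5, 6, 7, 11, 14, 15, 16, 19, 21, 22, 23, 29, 30]
|A union B| = 14
Jaccard = 1/14 = 1/14

1/14


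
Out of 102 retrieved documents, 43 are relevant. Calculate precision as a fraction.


Precision = relevant_retrieved / total_retrieved
= 43 / 102
= 43 / (43 + 59)
= 43/102

43/102


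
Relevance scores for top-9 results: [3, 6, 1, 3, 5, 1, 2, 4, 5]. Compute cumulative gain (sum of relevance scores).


Cumulative Gain = sum of relevance scores
Position 1: rel=3, running sum=3
Position 2: rel=6, running sum=9
Position 3: rel=1, running sum=10
Position 4: rel=3, running sum=13
Position 5: rel=5, running sum=18
Position 6: rel=1, running sum=19
Position 7: rel=2, running sum=21
Position 8: rel=4, running sum=25
Position 9: rel=5, running sum=30
CG = 30

30


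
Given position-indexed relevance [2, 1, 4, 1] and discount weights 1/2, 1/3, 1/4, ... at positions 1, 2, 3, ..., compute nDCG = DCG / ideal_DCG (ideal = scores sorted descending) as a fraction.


Position discount weights w_i = 1/(i+1) for i=1..4:
Weights = [1/2, 1/3, 1/4, 1/5]
Actual relevance: [2, 1, 4, 1]
DCG = 2/2 + 1/3 + 4/4 + 1/5 = 38/15
Ideal relevance (sorted desc): [4, 2, 1, 1]
Ideal DCG = 4/2 + 2/3 + 1/4 + 1/5 = 187/60
nDCG = DCG / ideal_DCG = 38/15 / 187/60 = 152/187

152/187


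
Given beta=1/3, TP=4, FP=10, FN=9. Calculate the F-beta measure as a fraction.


P = TP/(TP+FP) = 4/14 = 2/7
R = TP/(TP+FN) = 4/13 = 4/13
beta^2 = 1/3^2 = 1/9
(1 + beta^2) = 10/9
Numerator = (1+beta^2)*P*R = 80/819
Denominator = beta^2*P + R = 2/63 + 4/13 = 278/819
F_beta = 40/139

40/139


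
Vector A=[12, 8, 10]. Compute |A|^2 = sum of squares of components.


|A|^2 = sum of squared components
A[0]^2 = 12^2 = 144
A[1]^2 = 8^2 = 64
A[2]^2 = 10^2 = 100
Sum = 144 + 64 + 100 = 308

308


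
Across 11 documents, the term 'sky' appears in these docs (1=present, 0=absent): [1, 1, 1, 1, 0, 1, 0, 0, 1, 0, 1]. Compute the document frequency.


Checking each document for 'sky':
Doc 1: present
Doc 2: present
Doc 3: present
Doc 4: present
Doc 5: absent
Doc 6: present
Doc 7: absent
Doc 8: absent
Doc 9: present
Doc 10: absent
Doc 11: present
df = sum of presences = 1 + 1 + 1 + 1 + 0 + 1 + 0 + 0 + 1 + 0 + 1 = 7

7


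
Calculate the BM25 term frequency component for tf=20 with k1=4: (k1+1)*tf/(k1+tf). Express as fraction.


BM25 TF component = (k1+1)*tf / (k1+tf)
k1 = 4, tf = 20
Numerator = (4+1)*20 = 100
Denominator = 4 + 20 = 24
= 100/24 = 25/6

25/6


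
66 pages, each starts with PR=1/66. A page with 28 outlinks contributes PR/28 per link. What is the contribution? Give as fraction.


Initial PR = 1/66 = 1/66
Outlinks = 28
Contribution per link = PR / outlinks
= 1/66 / 28
= 1/1848

1/1848


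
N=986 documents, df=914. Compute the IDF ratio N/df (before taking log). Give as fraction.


IDF ratio = N / df
= 986 / 914
= 493/457

493/457


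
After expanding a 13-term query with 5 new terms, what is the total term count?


Original terms: 13
Expansion terms: 5
Total = 13 + 5 = 18

18


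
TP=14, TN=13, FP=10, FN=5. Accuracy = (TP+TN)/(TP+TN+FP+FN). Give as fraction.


Accuracy = (TP + TN) / (TP + TN + FP + FN)
TP + TN = 14 + 13 = 27
Total = 14 + 13 + 10 + 5 = 42
Accuracy = 27 / 42 = 9/14

9/14


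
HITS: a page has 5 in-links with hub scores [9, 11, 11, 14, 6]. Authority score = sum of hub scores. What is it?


Authority = sum of hub scores of in-linkers
In-link 1: hub score = 9
In-link 2: hub score = 11
In-link 3: hub score = 11
In-link 4: hub score = 14
In-link 5: hub score = 6
Authority = 9 + 11 + 11 + 14 + 6 = 51

51


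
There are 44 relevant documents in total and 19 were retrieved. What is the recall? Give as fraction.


Recall = retrieved_relevant / total_relevant
= 19 / 44
= 19 / (19 + 25)
= 19/44

19/44


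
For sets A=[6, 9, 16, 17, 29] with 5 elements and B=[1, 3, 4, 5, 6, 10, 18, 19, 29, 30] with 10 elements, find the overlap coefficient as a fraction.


A intersect B = [6, 29]
|A intersect B| = 2
min(|A|, |B|) = min(5, 10) = 5
Overlap = 2 / 5 = 2/5

2/5


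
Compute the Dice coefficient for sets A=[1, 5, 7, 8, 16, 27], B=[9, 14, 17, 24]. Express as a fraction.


A intersect B = []
|A intersect B| = 0
|A| = 6, |B| = 4
Dice = 2*0 / (6+4)
= 0 / 10 = 0

0


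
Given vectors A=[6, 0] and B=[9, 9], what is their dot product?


Dot product = sum of element-wise products
A[0]*B[0] = 6*9 = 54
A[1]*B[1] = 0*9 = 0
Sum = 54 + 0 = 54

54


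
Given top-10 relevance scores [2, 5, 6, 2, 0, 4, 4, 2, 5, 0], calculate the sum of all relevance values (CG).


Cumulative Gain = sum of relevance scores
Position 1: rel=2, running sum=2
Position 2: rel=5, running sum=7
Position 3: rel=6, running sum=13
Position 4: rel=2, running sum=15
Position 5: rel=0, running sum=15
Position 6: rel=4, running sum=19
Position 7: rel=4, running sum=23
Position 8: rel=2, running sum=25
Position 9: rel=5, running sum=30
Position 10: rel=0, running sum=30
CG = 30

30


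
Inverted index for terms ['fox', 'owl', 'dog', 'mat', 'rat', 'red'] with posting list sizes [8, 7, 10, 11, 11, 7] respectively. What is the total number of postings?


Summing posting list sizes:
'fox': 8 postings
'owl': 7 postings
'dog': 10 postings
'mat': 11 postings
'rat': 11 postings
'red': 7 postings
Total = 8 + 7 + 10 + 11 + 11 + 7 = 54

54


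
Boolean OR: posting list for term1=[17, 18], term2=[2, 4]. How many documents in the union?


Boolean OR: find union of posting lists
term1 docs: [17, 18]
term2 docs: [2, 4]
Union: [2, 4, 17, 18]
|union| = 4

4


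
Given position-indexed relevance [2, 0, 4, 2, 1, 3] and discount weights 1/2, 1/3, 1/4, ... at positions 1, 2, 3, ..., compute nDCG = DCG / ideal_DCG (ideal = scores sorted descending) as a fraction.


Position discount weights w_i = 1/(i+1) for i=1..6:
Weights = [1/2, 1/3, 1/4, 1/5, 1/6, 1/7]
Actual relevance: [2, 0, 4, 2, 1, 3]
DCG = 2/2 + 0/3 + 4/4 + 2/5 + 1/6 + 3/7 = 629/210
Ideal relevance (sorted desc): [4, 3, 2, 2, 1, 0]
Ideal DCG = 4/2 + 3/3 + 2/4 + 2/5 + 1/6 + 0/7 = 61/15
nDCG = DCG / ideal_DCG = 629/210 / 61/15 = 629/854

629/854


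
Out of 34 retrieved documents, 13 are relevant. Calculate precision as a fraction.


Precision = relevant_retrieved / total_retrieved
= 13 / 34
= 13 / (13 + 21)
= 13/34

13/34


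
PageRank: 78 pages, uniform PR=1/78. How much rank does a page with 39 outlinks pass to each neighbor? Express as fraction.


Initial PR = 1/78 = 1/78
Outlinks = 39
Contribution per link = PR / outlinks
= 1/78 / 39
= 1/3042

1/3042


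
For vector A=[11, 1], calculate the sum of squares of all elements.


|A|^2 = sum of squared components
A[0]^2 = 11^2 = 121
A[1]^2 = 1^2 = 1
Sum = 121 + 1 = 122

122


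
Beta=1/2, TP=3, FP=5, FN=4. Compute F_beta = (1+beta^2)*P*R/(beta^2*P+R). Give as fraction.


P = TP/(TP+FP) = 3/8 = 3/8
R = TP/(TP+FN) = 3/7 = 3/7
beta^2 = 1/2^2 = 1/4
(1 + beta^2) = 5/4
Numerator = (1+beta^2)*P*R = 45/224
Denominator = beta^2*P + R = 3/32 + 3/7 = 117/224
F_beta = 5/13

5/13


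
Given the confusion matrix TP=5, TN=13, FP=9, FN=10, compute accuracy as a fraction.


Accuracy = (TP + TN) / (TP + TN + FP + FN)
TP + TN = 5 + 13 = 18
Total = 5 + 13 + 9 + 10 = 37
Accuracy = 18 / 37 = 18/37

18/37


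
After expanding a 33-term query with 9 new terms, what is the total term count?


Original terms: 33
Expansion terms: 9
Total = 33 + 9 = 42

42


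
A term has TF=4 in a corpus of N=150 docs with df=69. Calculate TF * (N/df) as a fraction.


TF * (N/df)
= 4 * (150/69)
= 4 * 50/23
= 200/23

200/23


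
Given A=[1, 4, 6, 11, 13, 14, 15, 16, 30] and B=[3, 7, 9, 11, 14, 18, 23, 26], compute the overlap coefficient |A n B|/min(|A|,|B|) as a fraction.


A intersect B = [11, 14]
|A intersect B| = 2
min(|A|, |B|) = min(9, 8) = 8
Overlap = 2 / 8 = 1/4

1/4


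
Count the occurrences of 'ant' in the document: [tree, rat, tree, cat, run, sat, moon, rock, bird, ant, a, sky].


Document has 12 words
Scanning for 'ant':
Found at positions: [9]
Count = 1

1


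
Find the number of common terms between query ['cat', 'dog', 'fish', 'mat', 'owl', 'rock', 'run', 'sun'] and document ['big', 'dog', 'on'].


Query terms: ['cat', 'dog', 'fish', 'mat', 'owl', 'rock', 'run', 'sun']
Document terms: ['big', 'dog', 'on']
Common terms: ['dog']
Overlap count = 1

1


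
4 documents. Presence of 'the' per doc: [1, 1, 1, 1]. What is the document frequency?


Checking each document for 'the':
Doc 1: present
Doc 2: present
Doc 3: present
Doc 4: present
df = sum of presences = 1 + 1 + 1 + 1 = 4

4


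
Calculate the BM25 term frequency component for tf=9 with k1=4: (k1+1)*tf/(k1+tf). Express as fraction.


BM25 TF component = (k1+1)*tf / (k1+tf)
k1 = 4, tf = 9
Numerator = (4+1)*9 = 45
Denominator = 4 + 9 = 13
= 45/13 = 45/13

45/13


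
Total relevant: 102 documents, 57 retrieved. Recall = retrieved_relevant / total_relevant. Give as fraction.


Recall = retrieved_relevant / total_relevant
= 57 / 102
= 57 / (57 + 45)
= 19/34

19/34


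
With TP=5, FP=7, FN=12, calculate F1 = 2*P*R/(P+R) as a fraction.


F1 = 2 * P * R / (P + R)
P = TP/(TP+FP) = 5/12 = 5/12
R = TP/(TP+FN) = 5/17 = 5/17
2 * P * R = 2 * 5/12 * 5/17 = 25/102
P + R = 5/12 + 5/17 = 145/204
F1 = 25/102 / 145/204 = 10/29

10/29


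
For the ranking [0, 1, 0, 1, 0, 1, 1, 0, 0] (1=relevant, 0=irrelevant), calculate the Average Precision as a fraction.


Computing P@k for each relevant position:
Position 1: not relevant
Position 2: relevant, P@2 = 1/2 = 1/2
Position 3: not relevant
Position 4: relevant, P@4 = 2/4 = 1/2
Position 5: not relevant
Position 6: relevant, P@6 = 3/6 = 1/2
Position 7: relevant, P@7 = 4/7 = 4/7
Position 8: not relevant
Position 9: not relevant
Sum of P@k = 1/2 + 1/2 + 1/2 + 4/7 = 29/14
AP = 29/14 / 4 = 29/56

29/56


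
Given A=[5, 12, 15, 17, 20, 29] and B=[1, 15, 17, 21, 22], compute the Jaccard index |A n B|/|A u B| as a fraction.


A intersect B = [15, 17]
|A intersect B| = 2
A union B = [1, 5, 12, 15, 17, 20, 21, 22, 29]
|A union B| = 9
Jaccard = 2/9 = 2/9

2/9


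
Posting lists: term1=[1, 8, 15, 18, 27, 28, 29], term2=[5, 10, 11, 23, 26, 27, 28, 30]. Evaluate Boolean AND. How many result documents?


Boolean AND: find intersection of posting lists
term1 docs: [1, 8, 15, 18, 27, 28, 29]
term2 docs: [5, 10, 11, 23, 26, 27, 28, 30]
Intersection: [27, 28]
|intersection| = 2

2


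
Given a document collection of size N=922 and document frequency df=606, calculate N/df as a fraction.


IDF ratio = N / df
= 922 / 606
= 461/303

461/303


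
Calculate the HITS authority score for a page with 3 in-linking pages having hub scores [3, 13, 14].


Authority = sum of hub scores of in-linkers
In-link 1: hub score = 3
In-link 2: hub score = 13
In-link 3: hub score = 14
Authority = 3 + 13 + 14 = 30

30


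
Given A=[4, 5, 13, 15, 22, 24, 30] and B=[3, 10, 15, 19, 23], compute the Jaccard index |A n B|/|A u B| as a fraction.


A intersect B = [15]
|A intersect B| = 1
A union B = [3, 4, 5, 10, 13, 15, 19, 22, 23, 24, 30]
|A union B| = 11
Jaccard = 1/11 = 1/11

1/11


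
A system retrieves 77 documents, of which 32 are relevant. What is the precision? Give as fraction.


Precision = relevant_retrieved / total_retrieved
= 32 / 77
= 32 / (32 + 45)
= 32/77

32/77


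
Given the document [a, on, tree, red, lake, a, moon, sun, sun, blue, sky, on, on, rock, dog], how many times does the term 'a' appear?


Document has 15 words
Scanning for 'a':
Found at positions: [0, 5]
Count = 2

2


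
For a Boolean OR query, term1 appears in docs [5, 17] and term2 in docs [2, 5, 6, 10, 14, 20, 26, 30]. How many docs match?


Boolean OR: find union of posting lists
term1 docs: [5, 17]
term2 docs: [2, 5, 6, 10, 14, 20, 26, 30]
Union: [2, 5, 6, 10, 14, 17, 20, 26, 30]
|union| = 9

9


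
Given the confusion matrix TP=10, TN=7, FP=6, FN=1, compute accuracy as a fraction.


Accuracy = (TP + TN) / (TP + TN + FP + FN)
TP + TN = 10 + 7 = 17
Total = 10 + 7 + 6 + 1 = 24
Accuracy = 17 / 24 = 17/24

17/24


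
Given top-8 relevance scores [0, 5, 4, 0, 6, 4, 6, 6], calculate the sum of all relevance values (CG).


Cumulative Gain = sum of relevance scores
Position 1: rel=0, running sum=0
Position 2: rel=5, running sum=5
Position 3: rel=4, running sum=9
Position 4: rel=0, running sum=9
Position 5: rel=6, running sum=15
Position 6: rel=4, running sum=19
Position 7: rel=6, running sum=25
Position 8: rel=6, running sum=31
CG = 31

31


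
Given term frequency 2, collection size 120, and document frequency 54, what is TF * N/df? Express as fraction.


TF * (N/df)
= 2 * (120/54)
= 2 * 20/9
= 40/9

40/9


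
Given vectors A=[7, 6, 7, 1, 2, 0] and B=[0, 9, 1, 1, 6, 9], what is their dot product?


Dot product = sum of element-wise products
A[0]*B[0] = 7*0 = 0
A[1]*B[1] = 6*9 = 54
A[2]*B[2] = 7*1 = 7
A[3]*B[3] = 1*1 = 1
A[4]*B[4] = 2*6 = 12
A[5]*B[5] = 0*9 = 0
Sum = 0 + 54 + 7 + 1 + 12 + 0 = 74

74


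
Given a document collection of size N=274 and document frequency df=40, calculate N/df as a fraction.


IDF ratio = N / df
= 274 / 40
= 137/20

137/20


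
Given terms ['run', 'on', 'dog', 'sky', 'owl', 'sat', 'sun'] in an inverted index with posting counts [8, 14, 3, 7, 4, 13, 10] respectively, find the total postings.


Summing posting list sizes:
'run': 8 postings
'on': 14 postings
'dog': 3 postings
'sky': 7 postings
'owl': 4 postings
'sat': 13 postings
'sun': 10 postings
Total = 8 + 14 + 3 + 7 + 4 + 13 + 10 = 59

59


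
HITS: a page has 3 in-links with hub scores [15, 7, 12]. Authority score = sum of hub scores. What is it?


Authority = sum of hub scores of in-linkers
In-link 1: hub score = 15
In-link 2: hub score = 7
In-link 3: hub score = 12
Authority = 15 + 7 + 12 = 34

34


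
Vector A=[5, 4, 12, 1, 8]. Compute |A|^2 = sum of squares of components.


|A|^2 = sum of squared components
A[0]^2 = 5^2 = 25
A[1]^2 = 4^2 = 16
A[2]^2 = 12^2 = 144
A[3]^2 = 1^2 = 1
A[4]^2 = 8^2 = 64
Sum = 25 + 16 + 144 + 1 + 64 = 250

250


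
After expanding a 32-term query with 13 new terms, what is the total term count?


Original terms: 32
Expansion terms: 13
Total = 32 + 13 = 45

45


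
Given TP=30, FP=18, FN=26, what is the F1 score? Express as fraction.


F1 = 2 * P * R / (P + R)
P = TP/(TP+FP) = 30/48 = 5/8
R = TP/(TP+FN) = 30/56 = 15/28
2 * P * R = 2 * 5/8 * 15/28 = 75/112
P + R = 5/8 + 15/28 = 65/56
F1 = 75/112 / 65/56 = 15/26

15/26


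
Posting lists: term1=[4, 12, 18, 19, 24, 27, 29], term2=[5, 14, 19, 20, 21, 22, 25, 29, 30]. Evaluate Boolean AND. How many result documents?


Boolean AND: find intersection of posting lists
term1 docs: [4, 12, 18, 19, 24, 27, 29]
term2 docs: [5, 14, 19, 20, 21, 22, 25, 29, 30]
Intersection: [19, 29]
|intersection| = 2

2


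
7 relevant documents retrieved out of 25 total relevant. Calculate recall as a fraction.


Recall = retrieved_relevant / total_relevant
= 7 / 25
= 7 / (7 + 18)
= 7/25

7/25


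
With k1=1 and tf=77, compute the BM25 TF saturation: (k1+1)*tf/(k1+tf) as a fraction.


BM25 TF component = (k1+1)*tf / (k1+tf)
k1 = 1, tf = 77
Numerator = (1+1)*77 = 154
Denominator = 1 + 77 = 78
= 154/78 = 77/39

77/39


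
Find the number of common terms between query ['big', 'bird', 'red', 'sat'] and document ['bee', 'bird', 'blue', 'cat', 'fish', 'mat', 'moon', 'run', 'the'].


Query terms: ['big', 'bird', 'red', 'sat']
Document terms: ['bee', 'bird', 'blue', 'cat', 'fish', 'mat', 'moon', 'run', 'the']
Common terms: ['bird']
Overlap count = 1

1


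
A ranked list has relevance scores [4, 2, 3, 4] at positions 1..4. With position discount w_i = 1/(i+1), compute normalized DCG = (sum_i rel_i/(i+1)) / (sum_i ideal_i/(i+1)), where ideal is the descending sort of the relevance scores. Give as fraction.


Position discount weights w_i = 1/(i+1) for i=1..4:
Weights = [1/2, 1/3, 1/4, 1/5]
Actual relevance: [4, 2, 3, 4]
DCG = 4/2 + 2/3 + 3/4 + 4/5 = 253/60
Ideal relevance (sorted desc): [4, 4, 3, 2]
Ideal DCG = 4/2 + 4/3 + 3/4 + 2/5 = 269/60
nDCG = DCG / ideal_DCG = 253/60 / 269/60 = 253/269

253/269


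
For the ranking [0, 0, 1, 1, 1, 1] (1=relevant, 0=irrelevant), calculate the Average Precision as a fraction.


Computing P@k for each relevant position:
Position 1: not relevant
Position 2: not relevant
Position 3: relevant, P@3 = 1/3 = 1/3
Position 4: relevant, P@4 = 2/4 = 1/2
Position 5: relevant, P@5 = 3/5 = 3/5
Position 6: relevant, P@6 = 4/6 = 2/3
Sum of P@k = 1/3 + 1/2 + 3/5 + 2/3 = 21/10
AP = 21/10 / 4 = 21/40

21/40


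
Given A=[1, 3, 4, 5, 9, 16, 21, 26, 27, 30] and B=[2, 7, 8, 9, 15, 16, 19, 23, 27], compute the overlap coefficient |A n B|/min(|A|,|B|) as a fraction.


A intersect B = [9, 16, 27]
|A intersect B| = 3
min(|A|, |B|) = min(10, 9) = 9
Overlap = 3 / 9 = 1/3

1/3


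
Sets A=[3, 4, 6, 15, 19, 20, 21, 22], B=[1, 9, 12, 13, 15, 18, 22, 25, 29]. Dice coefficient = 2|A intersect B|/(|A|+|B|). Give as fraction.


A intersect B = [15, 22]
|A intersect B| = 2
|A| = 8, |B| = 9
Dice = 2*2 / (8+9)
= 4 / 17 = 4/17

4/17


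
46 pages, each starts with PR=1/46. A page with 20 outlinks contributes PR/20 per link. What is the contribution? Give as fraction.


Initial PR = 1/46 = 1/46
Outlinks = 20
Contribution per link = PR / outlinks
= 1/46 / 20
= 1/920

1/920


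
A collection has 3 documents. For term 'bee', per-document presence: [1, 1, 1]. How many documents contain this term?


Checking each document for 'bee':
Doc 1: present
Doc 2: present
Doc 3: present
df = sum of presences = 1 + 1 + 1 = 3

3


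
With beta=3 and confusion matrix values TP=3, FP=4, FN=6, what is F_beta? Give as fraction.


P = TP/(TP+FP) = 3/7 = 3/7
R = TP/(TP+FN) = 3/9 = 1/3
beta^2 = 3^2 = 9
(1 + beta^2) = 10
Numerator = (1+beta^2)*P*R = 10/7
Denominator = beta^2*P + R = 27/7 + 1/3 = 88/21
F_beta = 15/44

15/44


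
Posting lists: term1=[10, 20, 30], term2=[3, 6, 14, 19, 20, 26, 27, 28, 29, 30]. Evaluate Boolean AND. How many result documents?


Boolean AND: find intersection of posting lists
term1 docs: [10, 20, 30]
term2 docs: [3, 6, 14, 19, 20, 26, 27, 28, 29, 30]
Intersection: [20, 30]
|intersection| = 2

2


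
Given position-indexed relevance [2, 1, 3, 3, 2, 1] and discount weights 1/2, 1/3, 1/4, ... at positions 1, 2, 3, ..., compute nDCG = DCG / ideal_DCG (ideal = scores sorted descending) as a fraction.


Position discount weights w_i = 1/(i+1) for i=1..6:
Weights = [1/2, 1/3, 1/4, 1/5, 1/6, 1/7]
Actual relevance: [2, 1, 3, 3, 2, 1]
DCG = 2/2 + 1/3 + 3/4 + 3/5 + 2/6 + 1/7 = 1327/420
Ideal relevance (sorted desc): [3, 3, 2, 2, 1, 1]
Ideal DCG = 3/2 + 3/3 + 2/4 + 2/5 + 1/6 + 1/7 = 779/210
nDCG = DCG / ideal_DCG = 1327/420 / 779/210 = 1327/1558

1327/1558


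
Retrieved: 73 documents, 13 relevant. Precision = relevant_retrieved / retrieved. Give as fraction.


Precision = relevant_retrieved / total_retrieved
= 13 / 73
= 13 / (13 + 60)
= 13/73

13/73


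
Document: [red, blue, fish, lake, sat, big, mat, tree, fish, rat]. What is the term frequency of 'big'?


Document has 10 words
Scanning for 'big':
Found at positions: [5]
Count = 1

1


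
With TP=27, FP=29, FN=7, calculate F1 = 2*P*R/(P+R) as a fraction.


F1 = 2 * P * R / (P + R)
P = TP/(TP+FP) = 27/56 = 27/56
R = TP/(TP+FN) = 27/34 = 27/34
2 * P * R = 2 * 27/56 * 27/34 = 729/952
P + R = 27/56 + 27/34 = 1215/952
F1 = 729/952 / 1215/952 = 3/5

3/5


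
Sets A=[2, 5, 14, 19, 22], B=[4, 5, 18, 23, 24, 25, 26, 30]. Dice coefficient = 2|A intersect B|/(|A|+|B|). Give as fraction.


A intersect B = [5]
|A intersect B| = 1
|A| = 5, |B| = 8
Dice = 2*1 / (5+8)
= 2 / 13 = 2/13

2/13


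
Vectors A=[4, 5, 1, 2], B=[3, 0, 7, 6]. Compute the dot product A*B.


Dot product = sum of element-wise products
A[0]*B[0] = 4*3 = 12
A[1]*B[1] = 5*0 = 0
A[2]*B[2] = 1*7 = 7
A[3]*B[3] = 2*6 = 12
Sum = 12 + 0 + 7 + 12 = 31

31


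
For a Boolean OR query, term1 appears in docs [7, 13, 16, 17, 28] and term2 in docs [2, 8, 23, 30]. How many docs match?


Boolean OR: find union of posting lists
term1 docs: [7, 13, 16, 17, 28]
term2 docs: [2, 8, 23, 30]
Union: [2, 7, 8, 13, 16, 17, 23, 28, 30]
|union| = 9

9


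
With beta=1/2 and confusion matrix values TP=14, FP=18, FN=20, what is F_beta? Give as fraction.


P = TP/(TP+FP) = 14/32 = 7/16
R = TP/(TP+FN) = 14/34 = 7/17
beta^2 = 1/2^2 = 1/4
(1 + beta^2) = 5/4
Numerator = (1+beta^2)*P*R = 245/1088
Denominator = beta^2*P + R = 7/64 + 7/17 = 567/1088
F_beta = 35/81

35/81


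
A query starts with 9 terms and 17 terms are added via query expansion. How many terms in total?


Original terms: 9
Expansion terms: 17
Total = 9 + 17 = 26

26


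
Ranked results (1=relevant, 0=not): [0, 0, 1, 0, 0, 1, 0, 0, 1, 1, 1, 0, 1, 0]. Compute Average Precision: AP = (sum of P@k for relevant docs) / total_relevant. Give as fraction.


Computing P@k for each relevant position:
Position 1: not relevant
Position 2: not relevant
Position 3: relevant, P@3 = 1/3 = 1/3
Position 4: not relevant
Position 5: not relevant
Position 6: relevant, P@6 = 2/6 = 1/3
Position 7: not relevant
Position 8: not relevant
Position 9: relevant, P@9 = 3/9 = 1/3
Position 10: relevant, P@10 = 4/10 = 2/5
Position 11: relevant, P@11 = 5/11 = 5/11
Position 12: not relevant
Position 13: relevant, P@13 = 6/13 = 6/13
Position 14: not relevant
Sum of P@k = 1/3 + 1/3 + 1/3 + 2/5 + 5/11 + 6/13 = 1656/715
AP = 1656/715 / 6 = 276/715

276/715


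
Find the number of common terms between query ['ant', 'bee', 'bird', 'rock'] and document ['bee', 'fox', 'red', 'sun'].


Query terms: ['ant', 'bee', 'bird', 'rock']
Document terms: ['bee', 'fox', 'red', 'sun']
Common terms: ['bee']
Overlap count = 1

1


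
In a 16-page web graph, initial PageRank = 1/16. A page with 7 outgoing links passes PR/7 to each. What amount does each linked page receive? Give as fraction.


Initial PR = 1/16 = 1/16
Outlinks = 7
Contribution per link = PR / outlinks
= 1/16 / 7
= 1/112

1/112


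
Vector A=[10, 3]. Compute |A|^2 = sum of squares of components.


|A|^2 = sum of squared components
A[0]^2 = 10^2 = 100
A[1]^2 = 3^2 = 9
Sum = 100 + 9 = 109

109


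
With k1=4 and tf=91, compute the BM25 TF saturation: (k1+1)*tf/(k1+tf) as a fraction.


BM25 TF component = (k1+1)*tf / (k1+tf)
k1 = 4, tf = 91
Numerator = (4+1)*91 = 455
Denominator = 4 + 91 = 95
= 455/95 = 91/19

91/19


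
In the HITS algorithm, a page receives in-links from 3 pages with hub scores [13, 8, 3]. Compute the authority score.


Authority = sum of hub scores of in-linkers
In-link 1: hub score = 13
In-link 2: hub score = 8
In-link 3: hub score = 3
Authority = 13 + 8 + 3 = 24

24


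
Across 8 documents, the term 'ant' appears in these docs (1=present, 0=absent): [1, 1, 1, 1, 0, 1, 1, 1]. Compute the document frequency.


Checking each document for 'ant':
Doc 1: present
Doc 2: present
Doc 3: present
Doc 4: present
Doc 5: absent
Doc 6: present
Doc 7: present
Doc 8: present
df = sum of presences = 1 + 1 + 1 + 1 + 0 + 1 + 1 + 1 = 7

7


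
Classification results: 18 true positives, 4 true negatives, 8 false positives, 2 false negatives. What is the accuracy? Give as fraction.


Accuracy = (TP + TN) / (TP + TN + FP + FN)
TP + TN = 18 + 4 = 22
Total = 18 + 4 + 8 + 2 = 32
Accuracy = 22 / 32 = 11/16

11/16


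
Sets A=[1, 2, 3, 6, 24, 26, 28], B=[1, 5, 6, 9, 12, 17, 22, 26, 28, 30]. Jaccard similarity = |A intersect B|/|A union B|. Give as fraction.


A intersect B = [1, 6, 26, 28]
|A intersect B| = 4
A union B = [1, 2, 3, 5, 6, 9, 12, 17, 22, 24, 26, 28, 30]
|A union B| = 13
Jaccard = 4/13 = 4/13

4/13


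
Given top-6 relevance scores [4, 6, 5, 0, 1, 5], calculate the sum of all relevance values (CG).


Cumulative Gain = sum of relevance scores
Position 1: rel=4, running sum=4
Position 2: rel=6, running sum=10
Position 3: rel=5, running sum=15
Position 4: rel=0, running sum=15
Position 5: rel=1, running sum=16
Position 6: rel=5, running sum=21
CG = 21

21


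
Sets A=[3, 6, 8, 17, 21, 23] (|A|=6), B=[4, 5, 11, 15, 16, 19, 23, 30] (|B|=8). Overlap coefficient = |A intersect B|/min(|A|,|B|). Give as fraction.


A intersect B = [23]
|A intersect B| = 1
min(|A|, |B|) = min(6, 8) = 6
Overlap = 1 / 6 = 1/6

1/6


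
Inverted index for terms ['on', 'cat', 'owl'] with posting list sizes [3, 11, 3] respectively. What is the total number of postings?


Summing posting list sizes:
'on': 3 postings
'cat': 11 postings
'owl': 3 postings
Total = 3 + 11 + 3 = 17

17


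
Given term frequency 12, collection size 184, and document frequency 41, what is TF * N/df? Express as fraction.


TF * (N/df)
= 12 * (184/41)
= 12 * 184/41
= 2208/41

2208/41


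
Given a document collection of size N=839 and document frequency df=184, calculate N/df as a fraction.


IDF ratio = N / df
= 839 / 184
= 839/184

839/184


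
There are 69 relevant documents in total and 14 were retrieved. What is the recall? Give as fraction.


Recall = retrieved_relevant / total_relevant
= 14 / 69
= 14 / (14 + 55)
= 14/69

14/69


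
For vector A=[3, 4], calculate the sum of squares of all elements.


|A|^2 = sum of squared components
A[0]^2 = 3^2 = 9
A[1]^2 = 4^2 = 16
Sum = 9 + 16 = 25

25


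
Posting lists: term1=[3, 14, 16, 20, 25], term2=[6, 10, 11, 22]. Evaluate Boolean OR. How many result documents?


Boolean OR: find union of posting lists
term1 docs: [3, 14, 16, 20, 25]
term2 docs: [6, 10, 11, 22]
Union: [3, 6, 10, 11, 14, 16, 20, 22, 25]
|union| = 9

9


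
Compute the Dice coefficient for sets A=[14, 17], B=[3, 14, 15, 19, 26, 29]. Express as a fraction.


A intersect B = [14]
|A intersect B| = 1
|A| = 2, |B| = 6
Dice = 2*1 / (2+6)
= 2 / 8 = 1/4

1/4


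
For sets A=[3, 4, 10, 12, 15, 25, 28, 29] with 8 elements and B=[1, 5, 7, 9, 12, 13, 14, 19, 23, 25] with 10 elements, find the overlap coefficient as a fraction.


A intersect B = [12, 25]
|A intersect B| = 2
min(|A|, |B|) = min(8, 10) = 8
Overlap = 2 / 8 = 1/4

1/4


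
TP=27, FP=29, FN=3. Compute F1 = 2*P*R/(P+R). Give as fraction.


F1 = 2 * P * R / (P + R)
P = TP/(TP+FP) = 27/56 = 27/56
R = TP/(TP+FN) = 27/30 = 9/10
2 * P * R = 2 * 27/56 * 9/10 = 243/280
P + R = 27/56 + 9/10 = 387/280
F1 = 243/280 / 387/280 = 27/43

27/43


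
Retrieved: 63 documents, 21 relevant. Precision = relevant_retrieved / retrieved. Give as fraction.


Precision = relevant_retrieved / total_retrieved
= 21 / 63
= 21 / (21 + 42)
= 1/3

1/3


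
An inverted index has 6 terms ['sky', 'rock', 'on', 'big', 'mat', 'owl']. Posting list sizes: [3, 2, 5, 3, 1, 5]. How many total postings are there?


Summing posting list sizes:
'sky': 3 postings
'rock': 2 postings
'on': 5 postings
'big': 3 postings
'mat': 1 postings
'owl': 5 postings
Total = 3 + 2 + 5 + 3 + 1 + 5 = 19

19


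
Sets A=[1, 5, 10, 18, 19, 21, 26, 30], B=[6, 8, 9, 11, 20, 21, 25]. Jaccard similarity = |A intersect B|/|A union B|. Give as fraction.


A intersect B = [21]
|A intersect B| = 1
A union B = [1, 5, 6, 8, 9, 10, 11, 18, 19, 20, 21, 25, 26, 30]
|A union B| = 14
Jaccard = 1/14 = 1/14

1/14


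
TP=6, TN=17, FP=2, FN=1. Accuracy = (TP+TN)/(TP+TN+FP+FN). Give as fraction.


Accuracy = (TP + TN) / (TP + TN + FP + FN)
TP + TN = 6 + 17 = 23
Total = 6 + 17 + 2 + 1 = 26
Accuracy = 23 / 26 = 23/26

23/26


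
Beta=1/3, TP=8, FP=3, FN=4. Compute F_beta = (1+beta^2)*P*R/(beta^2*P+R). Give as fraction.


P = TP/(TP+FP) = 8/11 = 8/11
R = TP/(TP+FN) = 8/12 = 2/3
beta^2 = 1/3^2 = 1/9
(1 + beta^2) = 10/9
Numerator = (1+beta^2)*P*R = 160/297
Denominator = beta^2*P + R = 8/99 + 2/3 = 74/99
F_beta = 80/111

80/111


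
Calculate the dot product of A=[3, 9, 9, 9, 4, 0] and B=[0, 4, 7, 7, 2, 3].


Dot product = sum of element-wise products
A[0]*B[0] = 3*0 = 0
A[1]*B[1] = 9*4 = 36
A[2]*B[2] = 9*7 = 63
A[3]*B[3] = 9*7 = 63
A[4]*B[4] = 4*2 = 8
A[5]*B[5] = 0*3 = 0
Sum = 0 + 36 + 63 + 63 + 8 + 0 = 170

170


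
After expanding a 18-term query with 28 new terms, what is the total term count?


Original terms: 18
Expansion terms: 28
Total = 18 + 28 = 46

46


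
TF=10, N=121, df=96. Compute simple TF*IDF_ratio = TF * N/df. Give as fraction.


TF * (N/df)
= 10 * (121/96)
= 10 * 121/96
= 605/48

605/48


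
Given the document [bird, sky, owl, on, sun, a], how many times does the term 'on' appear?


Document has 6 words
Scanning for 'on':
Found at positions: [3]
Count = 1

1


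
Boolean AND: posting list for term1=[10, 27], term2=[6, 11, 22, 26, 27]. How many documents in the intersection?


Boolean AND: find intersection of posting lists
term1 docs: [10, 27]
term2 docs: [6, 11, 22, 26, 27]
Intersection: [27]
|intersection| = 1

1


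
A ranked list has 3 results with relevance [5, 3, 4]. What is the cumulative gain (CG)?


Cumulative Gain = sum of relevance scores
Position 1: rel=5, running sum=5
Position 2: rel=3, running sum=8
Position 3: rel=4, running sum=12
CG = 12

12


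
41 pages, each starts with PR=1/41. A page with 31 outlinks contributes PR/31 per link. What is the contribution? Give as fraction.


Initial PR = 1/41 = 1/41
Outlinks = 31
Contribution per link = PR / outlinks
= 1/41 / 31
= 1/1271

1/1271


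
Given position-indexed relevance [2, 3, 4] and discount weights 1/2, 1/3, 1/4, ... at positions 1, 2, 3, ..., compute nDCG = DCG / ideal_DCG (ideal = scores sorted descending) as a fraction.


Position discount weights w_i = 1/(i+1) for i=1..3:
Weights = [1/2, 1/3, 1/4]
Actual relevance: [2, 3, 4]
DCG = 2/2 + 3/3 + 4/4 = 3
Ideal relevance (sorted desc): [4, 3, 2]
Ideal DCG = 4/2 + 3/3 + 2/4 = 7/2
nDCG = DCG / ideal_DCG = 3 / 7/2 = 6/7

6/7


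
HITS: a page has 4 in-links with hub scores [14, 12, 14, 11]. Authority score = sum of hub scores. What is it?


Authority = sum of hub scores of in-linkers
In-link 1: hub score = 14
In-link 2: hub score = 12
In-link 3: hub score = 14
In-link 4: hub score = 11
Authority = 14 + 12 + 14 + 11 = 51

51


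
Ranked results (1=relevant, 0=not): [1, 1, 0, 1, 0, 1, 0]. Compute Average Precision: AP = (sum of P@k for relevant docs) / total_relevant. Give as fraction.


Computing P@k for each relevant position:
Position 1: relevant, P@1 = 1/1 = 1
Position 2: relevant, P@2 = 2/2 = 1
Position 3: not relevant
Position 4: relevant, P@4 = 3/4 = 3/4
Position 5: not relevant
Position 6: relevant, P@6 = 4/6 = 2/3
Position 7: not relevant
Sum of P@k = 1 + 1 + 3/4 + 2/3 = 41/12
AP = 41/12 / 4 = 41/48

41/48


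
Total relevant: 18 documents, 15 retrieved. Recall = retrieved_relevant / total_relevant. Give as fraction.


Recall = retrieved_relevant / total_relevant
= 15 / 18
= 15 / (15 + 3)
= 5/6

5/6


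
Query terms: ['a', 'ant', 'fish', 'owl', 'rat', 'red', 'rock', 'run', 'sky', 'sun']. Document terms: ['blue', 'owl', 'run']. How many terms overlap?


Query terms: ['a', 'ant', 'fish', 'owl', 'rat', 'red', 'rock', 'run', 'sky', 'sun']
Document terms: ['blue', 'owl', 'run']
Common terms: ['owl', 'run']
Overlap count = 2

2


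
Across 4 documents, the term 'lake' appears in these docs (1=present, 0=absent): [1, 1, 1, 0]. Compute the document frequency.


Checking each document for 'lake':
Doc 1: present
Doc 2: present
Doc 3: present
Doc 4: absent
df = sum of presences = 1 + 1 + 1 + 0 = 3

3


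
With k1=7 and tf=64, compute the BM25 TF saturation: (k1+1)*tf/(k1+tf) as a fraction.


BM25 TF component = (k1+1)*tf / (k1+tf)
k1 = 7, tf = 64
Numerator = (7+1)*64 = 512
Denominator = 7 + 64 = 71
= 512/71 = 512/71

512/71
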